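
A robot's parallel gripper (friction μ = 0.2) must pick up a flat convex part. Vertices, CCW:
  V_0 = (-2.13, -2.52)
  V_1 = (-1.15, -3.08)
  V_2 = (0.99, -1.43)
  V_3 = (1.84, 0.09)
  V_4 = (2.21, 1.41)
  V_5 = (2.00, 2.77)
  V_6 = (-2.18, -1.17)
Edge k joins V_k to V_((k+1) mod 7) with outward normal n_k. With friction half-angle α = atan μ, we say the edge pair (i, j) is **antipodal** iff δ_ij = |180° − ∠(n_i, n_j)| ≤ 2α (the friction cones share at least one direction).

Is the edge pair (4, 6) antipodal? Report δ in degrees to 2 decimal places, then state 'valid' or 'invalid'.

δ = 6.66°, valid

α = atan 0.2 = 11.31°;  2α = 22.62°
edge 4: e_4 = (-0.21, +1.36);  n_4 = (+0.9883, +0.1526)
edge 6: e_6 = (+0.05, -1.35);  n_6 = (-0.9993, -0.0370)
∠(n_4, n_6) = 173.34°
δ = |180° − 173.34°| = 6.66°
6.66° ≤ 2α = 22.62°  →  valid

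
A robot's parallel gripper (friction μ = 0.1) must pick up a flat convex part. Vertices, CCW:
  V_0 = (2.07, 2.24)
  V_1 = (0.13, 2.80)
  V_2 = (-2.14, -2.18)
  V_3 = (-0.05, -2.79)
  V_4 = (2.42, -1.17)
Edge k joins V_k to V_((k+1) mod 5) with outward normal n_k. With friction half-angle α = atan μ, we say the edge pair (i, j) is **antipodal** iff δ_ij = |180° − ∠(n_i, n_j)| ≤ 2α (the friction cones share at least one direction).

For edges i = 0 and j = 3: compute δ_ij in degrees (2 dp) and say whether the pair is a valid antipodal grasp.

α = atan 0.1 = 5.71°;  2α = 11.42°
edge 0: e_0 = (-1.94, +0.56);  n_0 = (+0.2773, +0.9608)
edge 3: e_3 = (+2.47, +1.62);  n_3 = (+0.5484, -0.8362)
∠(n_0, n_3) = 130.64°
δ = |180° − 130.64°| = 49.36°
49.36° > 2α = 11.42°  →  invalid

δ = 49.36°, invalid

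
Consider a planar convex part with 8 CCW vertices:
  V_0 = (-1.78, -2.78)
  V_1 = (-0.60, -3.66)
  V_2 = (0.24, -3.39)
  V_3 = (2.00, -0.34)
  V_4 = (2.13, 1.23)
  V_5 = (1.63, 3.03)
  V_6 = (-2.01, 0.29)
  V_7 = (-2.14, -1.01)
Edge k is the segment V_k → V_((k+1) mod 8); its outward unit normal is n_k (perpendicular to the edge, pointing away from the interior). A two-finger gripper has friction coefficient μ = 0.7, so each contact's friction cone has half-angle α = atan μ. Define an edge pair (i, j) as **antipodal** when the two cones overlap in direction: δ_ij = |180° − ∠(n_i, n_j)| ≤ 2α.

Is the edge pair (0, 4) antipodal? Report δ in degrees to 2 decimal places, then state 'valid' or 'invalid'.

α = atan 0.7 = 34.99°;  2α = 69.98°
edge 0: e_0 = (+1.18, -0.88);  n_0 = (-0.5978, -0.8016)
edge 4: e_4 = (-0.50, +1.80);  n_4 = (+0.9635, +0.2676)
∠(n_0, n_4) = 142.24°
δ = |180° − 142.24°| = 37.76°
37.76° ≤ 2α = 69.98°  →  valid

δ = 37.76°, valid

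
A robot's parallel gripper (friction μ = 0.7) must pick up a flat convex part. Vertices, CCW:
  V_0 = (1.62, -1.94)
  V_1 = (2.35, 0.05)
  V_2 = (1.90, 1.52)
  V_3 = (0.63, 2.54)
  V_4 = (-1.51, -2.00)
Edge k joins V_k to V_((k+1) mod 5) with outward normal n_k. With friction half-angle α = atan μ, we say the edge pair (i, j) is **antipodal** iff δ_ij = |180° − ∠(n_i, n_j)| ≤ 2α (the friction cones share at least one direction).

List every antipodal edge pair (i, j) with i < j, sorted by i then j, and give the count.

count = 4; pairs: (0,3), (1,3), (2,4), (3,4)

α = atan 0.7 = 34.99°;  2α = 69.98°
n_0 = (+0.9388, -0.3444)
n_1 = (+0.9562, +0.2927)
n_2 = (+0.6262, +0.7797)
n_3 = (-0.9045, +0.4264)
n_4 = (+0.0192, -0.9998)
  (0,1): δ = 142.83°  ·
  (0,2): δ = 108.62°  ·
  (0,3): δ = 5.09°  ✓
  (0,4): δ = 111.24°  ·
  (1,2): δ = 145.79°  ·
  (1,3): δ = 42.26°  ✓
  (1,4): δ = 74.08°  ·
  (2,3): δ = 76.47°  ·
  (2,4): δ = 39.87°  ✓
  (3,4): δ = 63.66°  ✓
antipodal pairs: 4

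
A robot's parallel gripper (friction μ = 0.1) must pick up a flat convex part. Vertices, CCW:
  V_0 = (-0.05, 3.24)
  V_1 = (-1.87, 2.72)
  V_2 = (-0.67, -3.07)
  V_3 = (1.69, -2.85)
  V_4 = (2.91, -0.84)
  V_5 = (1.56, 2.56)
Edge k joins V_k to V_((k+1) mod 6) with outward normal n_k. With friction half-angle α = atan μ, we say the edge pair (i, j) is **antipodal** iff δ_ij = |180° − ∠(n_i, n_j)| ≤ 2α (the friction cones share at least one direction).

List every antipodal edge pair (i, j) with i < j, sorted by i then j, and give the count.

count = 2; pairs: (0,2), (1,4)

α = atan 0.1 = 5.71°;  2α = 11.42°
n_0 = (-0.2747, +0.9615)
n_1 = (-0.9792, -0.2029)
n_2 = (+0.0928, -0.9957)
n_3 = (+0.8549, -0.5189)
n_4 = (+0.9294, +0.3690)
n_5 = (+0.3891, +0.9212)
  (0,1): δ = 94.24°  ·
  (0,2): δ = 10.62°  ✓
  (0,3): δ = 42.80°  ·
  (0,4): δ = 95.71°  ·
  (0,5): δ = 141.16°  ·
  (1,2): δ = 96.38°  ·
  (1,3): δ = 42.97°  ·
  (1,4): δ = 9.95°  ✓
  (1,5): δ = 55.39°  ·
  (2,3): δ = 126.58°  ·
  (2,4): δ = 73.67°  ·
  (2,5): δ = 28.22°  ·
  (3,4): δ = 127.09°  ·
  (3,5): δ = 81.64°  ·
  (4,5): δ = 134.55°  ·
antipodal pairs: 2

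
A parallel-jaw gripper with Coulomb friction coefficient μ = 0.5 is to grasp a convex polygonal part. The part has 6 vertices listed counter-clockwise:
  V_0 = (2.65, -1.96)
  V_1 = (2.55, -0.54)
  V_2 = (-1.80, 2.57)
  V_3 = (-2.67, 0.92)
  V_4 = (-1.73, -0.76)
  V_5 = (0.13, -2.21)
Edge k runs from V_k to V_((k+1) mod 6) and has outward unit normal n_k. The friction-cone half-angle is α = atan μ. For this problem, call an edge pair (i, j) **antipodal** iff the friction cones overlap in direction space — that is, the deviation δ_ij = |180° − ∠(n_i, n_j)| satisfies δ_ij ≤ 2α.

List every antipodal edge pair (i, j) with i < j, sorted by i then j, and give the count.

count = 6; pairs: (0,2), (0,3), (0,4), (1,3), (1,4), (1,5)

α = atan 0.5 = 26.57°;  2α = 53.13°
n_0 = (+0.9975, +0.0702)
n_1 = (+0.5816, +0.8135)
n_2 = (-0.8846, +0.4664)
n_3 = (-0.8727, -0.4883)
n_4 = (-0.6148, -0.7887)
n_5 = (+0.0987, -0.9951)
  (0,1): δ = 129.59°  ·
  (0,2): δ = 31.83°  ✓
  (0,3): δ = 25.20°  ✓
  (0,4): δ = 48.03°  ✓
  (0,5): δ = 91.64°  ·
  (1,2): δ = 82.24°  ·
  (1,3): δ = 25.21°  ✓
  (1,4): δ = 2.38°  ✓
  (1,5): δ = 41.23°  ✓
  (2,3): δ = 122.97°  ·
  (2,4): δ = 100.14°  ·
  (2,5): δ = 56.53°  ·
  (3,4): δ = 157.17°  ·
  (3,5): δ = 113.56°  ·
  (4,5): δ = 136.40°  ·
antipodal pairs: 6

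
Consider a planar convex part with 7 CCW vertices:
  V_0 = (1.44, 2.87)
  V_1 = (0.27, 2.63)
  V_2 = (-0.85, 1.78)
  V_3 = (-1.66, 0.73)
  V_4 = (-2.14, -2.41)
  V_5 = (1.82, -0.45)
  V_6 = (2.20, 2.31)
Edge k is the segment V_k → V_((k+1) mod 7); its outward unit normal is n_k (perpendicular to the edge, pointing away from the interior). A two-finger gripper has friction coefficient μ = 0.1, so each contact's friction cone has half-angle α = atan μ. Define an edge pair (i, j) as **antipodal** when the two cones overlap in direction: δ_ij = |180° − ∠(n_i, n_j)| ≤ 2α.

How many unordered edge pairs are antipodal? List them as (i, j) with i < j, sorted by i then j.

count = 2; pairs: (1,4), (3,5)

α = atan 0.1 = 5.71°;  2α = 11.42°
n_0 = (-0.2009, +0.9796)
n_1 = (-0.6045, +0.7966)
n_2 = (-0.7918, +0.6108)
n_3 = (-0.9885, +0.1511)
n_4 = (+0.4436, -0.8962)
n_5 = (+0.9907, -0.1364)
n_6 = (+0.5932, +0.8051)
  (0,1): δ = 154.40°  ·
  (0,2): δ = 139.24°  ·
  (0,3): δ = 110.28°  ·
  (0,4): δ = 14.74°  ·
  (0,5): δ = 70.57°  ·
  (0,6): δ = 132.02°  ·
  (1,2): δ = 164.84°  ·
  (1,3): δ = 135.89°  ·
  (1,4): δ = 10.86°  ✓
  (1,5): δ = 44.96°  ·
  (1,6): δ = 106.42°  ·
  (2,3): δ = 151.04°  ·
  (2,4): δ = 26.02°  ·
  (2,5): δ = 29.81°  ·
  (2,6): δ = 91.26°  ·
  (3,4): δ = 54.98°  ·
  (3,5): δ = 0.85°  ✓
  (3,6): δ = 62.31°  ·
  (4,5): δ = 124.17°  ·
  (4,6): δ = 62.72°  ·
  (5,6): δ = 118.55°  ·
antipodal pairs: 2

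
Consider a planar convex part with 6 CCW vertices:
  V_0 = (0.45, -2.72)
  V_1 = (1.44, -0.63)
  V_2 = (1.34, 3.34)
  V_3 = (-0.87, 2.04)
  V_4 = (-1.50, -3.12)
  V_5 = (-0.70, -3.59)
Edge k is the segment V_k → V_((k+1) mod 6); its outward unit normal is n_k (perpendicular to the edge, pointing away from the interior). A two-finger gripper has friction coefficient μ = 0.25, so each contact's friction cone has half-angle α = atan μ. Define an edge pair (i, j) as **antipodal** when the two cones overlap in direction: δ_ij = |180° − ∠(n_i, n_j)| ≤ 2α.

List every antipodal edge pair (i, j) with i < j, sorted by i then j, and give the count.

α = atan 0.25 = 14.04°;  2α = 28.07°
n_0 = (+0.9037, -0.4281)
n_1 = (+0.9997, +0.0252)
n_2 = (-0.5070, +0.8619)
n_3 = (-0.9926, +0.1212)
n_4 = (-0.5065, -0.8622)
n_5 = (+0.6033, -0.7975)
  (0,1): δ = 153.21°  ·
  (0,2): δ = 34.19°  ·
  (0,3): δ = 18.39°  ✓
  (0,4): δ = 84.91°  ·
  (0,5): δ = 152.45°  ·
  (1,2): δ = 60.98°  ·
  (1,3): δ = 8.40°  ✓
  (1,4): δ = 58.12°  ·
  (1,5): δ = 125.67°  ·
  (2,3): δ = 127.43°  ·
  (2,4): δ = 60.90°  ·
  (2,5): δ = 6.64°  ✓
  (3,4): δ = 113.47°  ·
  (3,5): δ = 45.93°  ·
  (4,5): δ = 112.46°  ·
antipodal pairs: 3

count = 3; pairs: (0,3), (1,3), (2,5)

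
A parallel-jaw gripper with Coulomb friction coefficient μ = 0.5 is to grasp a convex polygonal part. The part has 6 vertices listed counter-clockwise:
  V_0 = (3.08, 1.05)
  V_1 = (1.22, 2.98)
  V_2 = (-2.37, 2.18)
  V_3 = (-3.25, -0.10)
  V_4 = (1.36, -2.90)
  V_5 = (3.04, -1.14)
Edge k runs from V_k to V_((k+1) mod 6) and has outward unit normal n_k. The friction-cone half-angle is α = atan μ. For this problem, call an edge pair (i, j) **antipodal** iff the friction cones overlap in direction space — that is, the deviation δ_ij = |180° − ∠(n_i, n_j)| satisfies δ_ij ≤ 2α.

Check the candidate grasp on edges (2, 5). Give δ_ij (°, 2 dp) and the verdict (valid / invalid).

δ = 20.06°, valid

α = atan 0.5 = 26.57°;  2α = 53.13°
edge 2: e_2 = (-0.88, -2.28);  n_2 = (-0.9329, +0.3601)
edge 5: e_5 = (+0.04, +2.19);  n_5 = (+0.9998, -0.0183)
∠(n_2, n_5) = 159.94°
δ = |180° − 159.94°| = 20.06°
20.06° ≤ 2α = 53.13°  →  valid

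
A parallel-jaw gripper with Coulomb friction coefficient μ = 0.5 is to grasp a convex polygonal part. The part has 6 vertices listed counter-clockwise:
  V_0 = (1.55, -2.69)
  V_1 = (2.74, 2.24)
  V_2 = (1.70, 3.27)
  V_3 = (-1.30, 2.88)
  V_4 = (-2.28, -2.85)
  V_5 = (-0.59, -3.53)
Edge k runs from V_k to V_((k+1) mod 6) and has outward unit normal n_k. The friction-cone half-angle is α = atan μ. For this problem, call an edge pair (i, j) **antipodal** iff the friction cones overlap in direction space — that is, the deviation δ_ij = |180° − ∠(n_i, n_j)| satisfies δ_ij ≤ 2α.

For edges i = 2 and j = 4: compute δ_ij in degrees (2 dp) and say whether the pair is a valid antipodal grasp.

δ = 29.33°, valid

α = atan 0.5 = 26.57°;  2α = 53.13°
edge 2: e_2 = (-3.00, -0.39);  n_2 = (-0.1289, +0.9917)
edge 4: e_4 = (+1.69, -0.68);  n_4 = (-0.3733, -0.9277)
∠(n_2, n_4) = 150.67°
δ = |180° − 150.67°| = 29.33°
29.33° ≤ 2α = 53.13°  →  valid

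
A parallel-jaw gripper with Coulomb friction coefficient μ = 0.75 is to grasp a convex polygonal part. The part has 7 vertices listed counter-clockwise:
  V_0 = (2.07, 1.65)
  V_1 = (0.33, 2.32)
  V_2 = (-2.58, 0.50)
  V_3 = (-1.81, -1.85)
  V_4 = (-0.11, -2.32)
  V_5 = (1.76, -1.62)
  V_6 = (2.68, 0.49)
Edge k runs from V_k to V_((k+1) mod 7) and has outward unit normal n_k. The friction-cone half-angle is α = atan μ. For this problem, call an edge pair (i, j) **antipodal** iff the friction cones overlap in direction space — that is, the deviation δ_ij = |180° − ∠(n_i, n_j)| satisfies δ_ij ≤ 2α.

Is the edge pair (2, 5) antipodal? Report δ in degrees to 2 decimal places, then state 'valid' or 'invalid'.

δ = 41.70°, valid

α = atan 0.75 = 36.87°;  2α = 73.74°
edge 2: e_2 = (+0.77, -2.35);  n_2 = (-0.9503, -0.3114)
edge 5: e_5 = (+0.92, +2.11);  n_5 = (+0.9167, -0.3997)
∠(n_2, n_5) = 138.30°
δ = |180° − 138.30°| = 41.70°
41.70° ≤ 2α = 73.74°  →  valid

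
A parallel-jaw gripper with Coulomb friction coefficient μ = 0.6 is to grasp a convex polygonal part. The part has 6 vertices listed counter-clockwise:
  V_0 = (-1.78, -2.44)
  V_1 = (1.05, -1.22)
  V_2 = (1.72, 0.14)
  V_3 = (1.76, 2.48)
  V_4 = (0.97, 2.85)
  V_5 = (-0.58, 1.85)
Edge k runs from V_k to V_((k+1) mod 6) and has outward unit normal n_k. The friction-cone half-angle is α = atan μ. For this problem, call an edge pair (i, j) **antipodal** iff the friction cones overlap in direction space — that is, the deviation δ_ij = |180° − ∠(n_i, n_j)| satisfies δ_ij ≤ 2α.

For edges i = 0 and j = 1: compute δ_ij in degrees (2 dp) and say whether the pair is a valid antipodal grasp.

α = atan 0.6 = 30.96°;  2α = 61.93°
edge 0: e_0 = (+2.83, +1.22);  n_0 = (+0.3959, -0.9183)
edge 1: e_1 = (+0.67, +1.36);  n_1 = (+0.8971, -0.4419)
∠(n_0, n_1) = 40.45°
δ = |180° − 40.45°| = 139.55°
139.55° > 2α = 61.93°  →  invalid

δ = 139.55°, invalid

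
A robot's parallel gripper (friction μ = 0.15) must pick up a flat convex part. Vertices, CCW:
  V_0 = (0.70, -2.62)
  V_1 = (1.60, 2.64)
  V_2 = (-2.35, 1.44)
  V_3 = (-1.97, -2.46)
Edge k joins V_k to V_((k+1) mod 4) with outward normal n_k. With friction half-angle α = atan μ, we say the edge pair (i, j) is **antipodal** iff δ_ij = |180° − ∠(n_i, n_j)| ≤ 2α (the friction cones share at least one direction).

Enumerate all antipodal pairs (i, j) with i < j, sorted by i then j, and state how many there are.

count = 1; pairs: (0,2)

α = atan 0.15 = 8.53°;  2α = 17.06°
n_0 = (+0.9857, -0.1687)
n_1 = (-0.2907, +0.9568)
n_2 = (-0.9953, -0.0970)
n_3 = (-0.0598, -0.9982)
  (0,1): δ = 63.39°  ·
  (0,2): δ = 15.27°  ✓
  (0,3): δ = 96.28°  ·
  (1,2): δ = 101.33°  ·
  (1,3): δ = 20.33°  ·
  (2,3): δ = 98.99°  ·
antipodal pairs: 1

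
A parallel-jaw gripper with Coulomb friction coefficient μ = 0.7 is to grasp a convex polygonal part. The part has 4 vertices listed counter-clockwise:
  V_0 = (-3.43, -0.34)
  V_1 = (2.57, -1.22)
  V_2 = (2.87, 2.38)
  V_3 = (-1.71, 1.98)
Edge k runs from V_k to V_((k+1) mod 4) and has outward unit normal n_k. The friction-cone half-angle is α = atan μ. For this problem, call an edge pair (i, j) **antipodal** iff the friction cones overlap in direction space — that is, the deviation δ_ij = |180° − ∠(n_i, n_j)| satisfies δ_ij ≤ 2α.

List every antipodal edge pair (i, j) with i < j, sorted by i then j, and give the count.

count = 3; pairs: (0,2), (0,3), (1,3)

α = atan 0.7 = 34.99°;  2α = 69.98°
n_0 = (-0.1451, -0.9894)
n_1 = (+0.9965, -0.0830)
n_2 = (-0.0870, +0.9962)
n_3 = (-0.8033, +0.5956)
  (0,1): δ = 86.42°  ·
  (0,2): δ = 13.34°  ✓
  (0,3): δ = 61.79°  ✓
  (1,2): δ = 80.25°  ·
  (1,3): δ = 31.79°  ✓
  (2,3): δ = 131.54°  ·
antipodal pairs: 3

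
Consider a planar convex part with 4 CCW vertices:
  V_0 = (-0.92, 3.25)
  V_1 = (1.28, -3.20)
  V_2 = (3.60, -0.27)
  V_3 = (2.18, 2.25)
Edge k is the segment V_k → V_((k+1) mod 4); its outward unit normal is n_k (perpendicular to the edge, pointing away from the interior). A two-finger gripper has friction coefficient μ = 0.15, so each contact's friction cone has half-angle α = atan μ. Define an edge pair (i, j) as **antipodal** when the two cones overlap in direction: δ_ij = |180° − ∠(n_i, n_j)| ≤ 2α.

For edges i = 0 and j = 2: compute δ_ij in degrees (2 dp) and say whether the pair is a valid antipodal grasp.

α = atan 0.15 = 8.53°;  2α = 17.06°
edge 0: e_0 = (+2.20, -6.45);  n_0 = (-0.9465, -0.3228)
edge 2: e_2 = (-1.42, +2.52);  n_2 = (+0.8712, +0.4909)
∠(n_0, n_2) = 169.43°
δ = |180° − 169.43°| = 10.57°
10.57° ≤ 2α = 17.06°  →  valid

δ = 10.57°, valid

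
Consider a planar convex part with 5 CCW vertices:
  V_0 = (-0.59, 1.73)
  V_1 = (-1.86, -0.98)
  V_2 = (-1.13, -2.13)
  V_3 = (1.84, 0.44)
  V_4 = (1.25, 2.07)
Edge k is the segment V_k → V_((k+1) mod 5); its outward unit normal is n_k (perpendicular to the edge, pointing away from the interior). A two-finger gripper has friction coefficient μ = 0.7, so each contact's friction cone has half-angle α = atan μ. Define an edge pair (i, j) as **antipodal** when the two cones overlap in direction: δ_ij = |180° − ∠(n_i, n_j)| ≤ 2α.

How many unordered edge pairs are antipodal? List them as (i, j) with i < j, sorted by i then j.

α = atan 0.7 = 34.99°;  2α = 69.98°
n_0 = (-0.9055, +0.4243)
n_1 = (-0.8443, -0.5359)
n_2 = (+0.6543, -0.7562)
n_3 = (+0.9403, +0.3404)
n_4 = (-0.1817, +0.9834)
  (0,1): δ = 122.48°  ·
  (0,2): δ = 24.02°  ✓
  (0,3): δ = 45.01°  ✓
  (0,4): δ = 125.58°  ·
  (1,2): δ = 81.54°  ·
  (1,3): δ = 12.51°  ✓
  (1,4): δ = 68.06°  ✓
  (2,3): δ = 110.97°  ·
  (2,4): δ = 30.40°  ✓
  (3,4): δ = 99.43°  ·
antipodal pairs: 5

count = 5; pairs: (0,2), (0,3), (1,3), (1,4), (2,4)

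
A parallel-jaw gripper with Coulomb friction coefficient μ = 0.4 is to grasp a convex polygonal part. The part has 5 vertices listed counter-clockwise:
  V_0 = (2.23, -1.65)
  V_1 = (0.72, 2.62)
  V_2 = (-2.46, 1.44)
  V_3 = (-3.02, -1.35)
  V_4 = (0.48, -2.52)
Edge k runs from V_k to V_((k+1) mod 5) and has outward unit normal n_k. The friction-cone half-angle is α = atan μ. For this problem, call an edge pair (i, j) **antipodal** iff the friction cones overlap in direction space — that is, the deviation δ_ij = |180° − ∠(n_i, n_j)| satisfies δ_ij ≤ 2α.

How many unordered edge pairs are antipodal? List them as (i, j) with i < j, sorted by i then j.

count = 3; pairs: (0,2), (1,3), (1,4)

α = atan 0.4 = 21.80°;  2α = 43.60°
n_0 = (+0.9428, +0.3334)
n_1 = (-0.3479, +0.9375)
n_2 = (-0.9804, +0.1968)
n_3 = (-0.3170, -0.9484)
n_4 = (+0.4452, -0.8954)
  (0,1): δ = 89.12°  ·
  (0,2): δ = 30.82°  ✓
  (0,3): δ = 52.04°  ·
  (0,4): δ = 96.96°  ·
  (1,2): δ = 121.71°  ·
  (1,3): δ = 38.84°  ✓
  (1,4): δ = 6.08°  ✓
  (2,3): δ = 97.13°  ·
  (2,4): δ = 52.22°  ·
  (3,4): δ = 135.08°  ·
antipodal pairs: 3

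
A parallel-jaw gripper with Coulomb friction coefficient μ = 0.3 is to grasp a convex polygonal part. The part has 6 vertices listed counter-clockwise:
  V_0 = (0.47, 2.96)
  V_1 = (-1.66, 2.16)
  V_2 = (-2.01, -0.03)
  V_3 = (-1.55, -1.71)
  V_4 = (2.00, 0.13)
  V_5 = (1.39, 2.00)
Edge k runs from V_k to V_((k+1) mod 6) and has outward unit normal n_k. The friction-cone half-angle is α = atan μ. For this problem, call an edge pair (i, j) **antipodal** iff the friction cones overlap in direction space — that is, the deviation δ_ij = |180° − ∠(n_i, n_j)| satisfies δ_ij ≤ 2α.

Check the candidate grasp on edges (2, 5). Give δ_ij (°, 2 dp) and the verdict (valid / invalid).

δ = 28.47°, valid

α = atan 0.3 = 16.70°;  2α = 33.40°
edge 2: e_2 = (+0.46, -1.68);  n_2 = (-0.9645, -0.2641)
edge 5: e_5 = (-0.92, +0.96);  n_5 = (+0.7220, +0.6919)
∠(n_2, n_5) = 151.53°
δ = |180° − 151.53°| = 28.47°
28.47° ≤ 2α = 33.40°  →  valid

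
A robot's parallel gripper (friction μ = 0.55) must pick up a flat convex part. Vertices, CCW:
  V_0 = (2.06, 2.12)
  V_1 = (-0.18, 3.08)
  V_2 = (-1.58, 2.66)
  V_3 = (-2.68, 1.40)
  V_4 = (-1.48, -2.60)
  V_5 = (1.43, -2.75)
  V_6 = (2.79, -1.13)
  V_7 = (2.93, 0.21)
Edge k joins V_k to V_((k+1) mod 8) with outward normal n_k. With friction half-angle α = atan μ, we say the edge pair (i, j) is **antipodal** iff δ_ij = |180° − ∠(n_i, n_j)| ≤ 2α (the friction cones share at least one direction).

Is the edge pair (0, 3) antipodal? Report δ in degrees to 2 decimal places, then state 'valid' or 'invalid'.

α = atan 0.55 = 28.81°;  2α = 57.62°
edge 0: e_0 = (-2.24, +0.96);  n_0 = (+0.3939, +0.9191)
edge 3: e_3 = (+1.20, -4.00);  n_3 = (-0.9578, -0.2873)
∠(n_0, n_3) = 129.90°
δ = |180° − 129.90°| = 50.10°
50.10° ≤ 2α = 57.62°  →  valid

δ = 50.10°, valid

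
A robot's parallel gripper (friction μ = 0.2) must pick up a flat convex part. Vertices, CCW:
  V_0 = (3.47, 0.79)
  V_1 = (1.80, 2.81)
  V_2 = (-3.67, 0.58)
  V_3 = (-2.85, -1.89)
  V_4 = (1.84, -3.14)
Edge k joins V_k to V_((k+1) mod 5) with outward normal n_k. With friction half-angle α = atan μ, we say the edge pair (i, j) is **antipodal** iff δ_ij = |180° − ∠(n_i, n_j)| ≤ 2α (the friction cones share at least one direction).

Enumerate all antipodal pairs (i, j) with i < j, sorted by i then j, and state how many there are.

count = 1; pairs: (0,2)

α = atan 0.2 = 11.31°;  2α = 22.62°
n_0 = (+0.7707, +0.6372)
n_1 = (-0.3775, +0.9260)
n_2 = (-0.9491, -0.3151)
n_3 = (-0.2575, -0.9663)
n_4 = (+0.9237, -0.3831)
  (0,1): δ = 107.40°  ·
  (0,2): δ = 21.22°  ✓
  (0,3): δ = 35.49°  ·
  (0,4): δ = 117.89°  ·
  (1,2): δ = 93.81°  ·
  (1,3): δ = 37.10°  ·
  (1,4): δ = 45.29°  ·
  (2,3): δ = 123.29°  ·
  (2,4): δ = 40.89°  ·
  (3,4): δ = 97.60°  ·
antipodal pairs: 1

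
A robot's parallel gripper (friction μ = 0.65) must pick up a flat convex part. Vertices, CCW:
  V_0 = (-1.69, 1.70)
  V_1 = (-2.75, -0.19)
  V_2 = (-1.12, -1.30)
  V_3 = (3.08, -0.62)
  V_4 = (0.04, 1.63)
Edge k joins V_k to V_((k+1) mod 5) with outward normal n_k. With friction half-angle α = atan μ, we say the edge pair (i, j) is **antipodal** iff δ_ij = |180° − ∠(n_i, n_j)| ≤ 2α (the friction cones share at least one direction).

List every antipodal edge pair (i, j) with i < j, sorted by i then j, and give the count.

count = 5; pairs: (0,2), (1,3), (1,4), (2,3), (2,4)

α = atan 0.65 = 33.02°;  2α = 66.05°
n_0 = (-0.8722, +0.4892)
n_1 = (-0.5629, -0.8265)
n_2 = (+0.1598, -0.9871)
n_3 = (+0.5949, +0.8038)
n_4 = (+0.0404, +0.9992)
  (0,1): δ = 94.97°  ·
  (0,2): δ = 51.52°  ✓
  (0,3): δ = 82.78°  ·
  (0,4): δ = 116.97°  ·
  (1,2): δ = 136.55°  ·
  (1,3): δ = 2.25°  ✓
  (1,4): δ = 31.94°  ✓
  (2,3): δ = 45.70°  ✓
  (2,4): δ = 11.51°  ✓
  (3,4): δ = 145.81°  ·
antipodal pairs: 5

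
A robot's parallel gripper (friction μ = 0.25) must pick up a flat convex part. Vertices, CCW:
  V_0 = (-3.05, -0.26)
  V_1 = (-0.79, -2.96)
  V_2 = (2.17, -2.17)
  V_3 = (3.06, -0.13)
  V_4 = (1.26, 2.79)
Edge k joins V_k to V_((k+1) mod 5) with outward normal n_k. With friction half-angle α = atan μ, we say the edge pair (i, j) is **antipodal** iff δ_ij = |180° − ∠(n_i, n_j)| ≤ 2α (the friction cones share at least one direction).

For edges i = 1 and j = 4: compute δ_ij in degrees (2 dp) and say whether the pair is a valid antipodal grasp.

δ = 20.34°, valid

α = atan 0.25 = 14.04°;  2α = 28.07°
edge 1: e_1 = (+2.96, +0.79);  n_1 = (+0.2579, -0.9662)
edge 4: e_4 = (-4.31, -3.05);  n_4 = (-0.5776, +0.8163)
∠(n_1, n_4) = 159.66°
δ = |180° − 159.66°| = 20.34°
20.34° ≤ 2α = 28.07°  →  valid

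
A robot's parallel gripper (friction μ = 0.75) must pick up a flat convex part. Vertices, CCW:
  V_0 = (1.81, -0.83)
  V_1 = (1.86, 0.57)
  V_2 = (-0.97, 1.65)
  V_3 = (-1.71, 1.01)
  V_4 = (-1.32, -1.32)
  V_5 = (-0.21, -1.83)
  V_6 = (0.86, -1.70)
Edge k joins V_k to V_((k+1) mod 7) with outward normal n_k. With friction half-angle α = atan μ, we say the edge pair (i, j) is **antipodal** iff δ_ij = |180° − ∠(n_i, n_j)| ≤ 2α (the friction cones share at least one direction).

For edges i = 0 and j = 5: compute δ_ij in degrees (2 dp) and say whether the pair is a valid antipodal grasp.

α = atan 0.75 = 36.87°;  2α = 73.74°
edge 0: e_0 = (+0.05, +1.40);  n_0 = (+0.9994, -0.0357)
edge 5: e_5 = (+1.07, +0.13);  n_5 = (+0.1206, -0.9927)
∠(n_0, n_5) = 81.03°
δ = |180° − 81.03°| = 98.97°
98.97° > 2α = 73.74°  →  invalid

δ = 98.97°, invalid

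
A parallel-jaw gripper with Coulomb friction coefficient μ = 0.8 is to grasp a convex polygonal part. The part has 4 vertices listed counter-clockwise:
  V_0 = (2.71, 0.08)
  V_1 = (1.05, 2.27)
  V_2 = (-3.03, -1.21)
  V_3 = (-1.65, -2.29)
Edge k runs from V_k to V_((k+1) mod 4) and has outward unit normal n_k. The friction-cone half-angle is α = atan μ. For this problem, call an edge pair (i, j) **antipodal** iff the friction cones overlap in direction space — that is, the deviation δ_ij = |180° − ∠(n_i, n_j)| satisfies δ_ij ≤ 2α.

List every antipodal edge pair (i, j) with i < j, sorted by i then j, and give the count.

count = 2; pairs: (0,2), (1,3)

α = atan 0.8 = 38.66°;  2α = 77.32°
n_0 = (+0.7969, +0.6041)
n_1 = (-0.6489, +0.7608)
n_2 = (-0.6163, -0.7875)
n_3 = (+0.4776, -0.8786)
  (0,1): δ = 86.70°  ·
  (0,2): δ = 14.79°  ✓
  (0,3): δ = 81.37°  ·
  (1,2): δ = 78.51°  ·
  (1,3): δ = 11.93°  ✓
  (2,3): δ = 113.43°  ·
antipodal pairs: 2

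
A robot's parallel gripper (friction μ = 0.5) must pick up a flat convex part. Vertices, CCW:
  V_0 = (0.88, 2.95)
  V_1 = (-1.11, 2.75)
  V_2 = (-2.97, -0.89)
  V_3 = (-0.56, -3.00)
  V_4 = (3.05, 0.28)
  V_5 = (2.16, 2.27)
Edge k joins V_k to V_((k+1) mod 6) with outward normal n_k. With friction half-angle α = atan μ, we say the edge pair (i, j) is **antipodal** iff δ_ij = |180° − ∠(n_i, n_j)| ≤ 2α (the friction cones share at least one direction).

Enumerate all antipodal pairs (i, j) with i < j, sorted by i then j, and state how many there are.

α = atan 0.5 = 26.57°;  2α = 53.13°
n_0 = (-0.1000, +0.9950)
n_1 = (-0.8905, +0.4550)
n_2 = (-0.6587, -0.7524)
n_3 = (+0.6725, -0.7401)
n_4 = (+0.9129, +0.4083)
n_5 = (+0.4692, +0.8831)
  (0,1): δ = 122.81°  ·
  (0,2): δ = 46.94°  ✓
  (0,3): δ = 36.52°  ✓
  (0,4): δ = 108.36°  ·
  (0,5): δ = 146.28°  ·
  (1,2): δ = 104.14°  ·
  (1,3): δ = 20.68°  ✓
  (1,4): δ = 51.16°  ✓
  (1,5): δ = 89.09°  ·
  (2,3): δ = 96.54°  ·
  (2,4): δ = 24.70°  ✓
  (2,5): δ = 13.22°  ✓
  (3,4): δ = 108.16°  ·
  (3,5): δ = 70.24°  ·
  (4,5): δ = 142.08°  ·
antipodal pairs: 6

count = 6; pairs: (0,2), (0,3), (1,3), (1,4), (2,4), (2,5)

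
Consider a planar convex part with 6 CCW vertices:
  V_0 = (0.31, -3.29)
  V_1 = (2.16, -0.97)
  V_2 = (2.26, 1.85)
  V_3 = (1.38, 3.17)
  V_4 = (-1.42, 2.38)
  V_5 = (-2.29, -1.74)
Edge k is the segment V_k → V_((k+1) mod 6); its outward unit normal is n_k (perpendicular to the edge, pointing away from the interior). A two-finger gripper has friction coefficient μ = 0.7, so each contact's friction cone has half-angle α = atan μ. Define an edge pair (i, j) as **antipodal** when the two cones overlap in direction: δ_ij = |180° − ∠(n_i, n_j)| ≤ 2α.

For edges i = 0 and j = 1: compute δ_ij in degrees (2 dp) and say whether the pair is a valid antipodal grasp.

δ = 143.46°, invalid

α = atan 0.7 = 34.99°;  2α = 69.98°
edge 0: e_0 = (+1.85, +2.32);  n_0 = (+0.7819, -0.6235)
edge 1: e_1 = (+0.10, +2.82);  n_1 = (+0.9994, -0.0354)
∠(n_0, n_1) = 36.54°
δ = |180° − 36.54°| = 143.46°
143.46° > 2α = 69.98°  →  invalid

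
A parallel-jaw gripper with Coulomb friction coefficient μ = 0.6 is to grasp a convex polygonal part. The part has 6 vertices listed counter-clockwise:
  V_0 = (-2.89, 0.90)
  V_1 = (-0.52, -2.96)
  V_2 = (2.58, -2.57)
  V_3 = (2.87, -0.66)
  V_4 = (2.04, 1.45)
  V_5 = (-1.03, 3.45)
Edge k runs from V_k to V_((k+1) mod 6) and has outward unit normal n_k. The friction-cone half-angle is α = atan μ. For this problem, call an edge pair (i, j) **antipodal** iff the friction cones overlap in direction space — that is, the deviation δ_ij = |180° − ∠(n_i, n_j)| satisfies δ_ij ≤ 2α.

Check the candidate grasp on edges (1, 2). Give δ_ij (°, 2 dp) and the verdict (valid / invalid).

δ = 105.80°, invalid

α = atan 0.6 = 30.96°;  2α = 61.93°
edge 1: e_1 = (+3.10, +0.39);  n_1 = (+0.1248, -0.9922)
edge 2: e_2 = (+0.29, +1.91);  n_2 = (+0.9887, -0.1501)
∠(n_1, n_2) = 74.20°
δ = |180° − 74.20°| = 105.80°
105.80° > 2α = 61.93°  →  invalid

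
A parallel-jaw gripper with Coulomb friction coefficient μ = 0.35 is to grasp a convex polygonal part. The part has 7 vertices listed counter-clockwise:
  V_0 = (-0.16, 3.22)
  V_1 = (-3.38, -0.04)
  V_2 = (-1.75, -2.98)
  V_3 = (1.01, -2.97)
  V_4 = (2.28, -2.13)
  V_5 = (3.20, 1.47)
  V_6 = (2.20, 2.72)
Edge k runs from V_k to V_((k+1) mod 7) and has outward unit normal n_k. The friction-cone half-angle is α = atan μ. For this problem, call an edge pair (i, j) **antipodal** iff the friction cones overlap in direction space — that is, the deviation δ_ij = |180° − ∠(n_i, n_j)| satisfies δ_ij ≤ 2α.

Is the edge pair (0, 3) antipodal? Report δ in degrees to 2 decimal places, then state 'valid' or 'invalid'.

δ = 11.87°, valid

α = atan 0.35 = 19.29°;  2α = 38.58°
edge 0: e_0 = (-3.22, -3.26);  n_0 = (-0.7115, +0.7027)
edge 3: e_3 = (+1.27, +0.84);  n_3 = (+0.5517, -0.8341)
∠(n_0, n_3) = 168.13°
δ = |180° − 168.13°| = 11.87°
11.87° ≤ 2α = 38.58°  →  valid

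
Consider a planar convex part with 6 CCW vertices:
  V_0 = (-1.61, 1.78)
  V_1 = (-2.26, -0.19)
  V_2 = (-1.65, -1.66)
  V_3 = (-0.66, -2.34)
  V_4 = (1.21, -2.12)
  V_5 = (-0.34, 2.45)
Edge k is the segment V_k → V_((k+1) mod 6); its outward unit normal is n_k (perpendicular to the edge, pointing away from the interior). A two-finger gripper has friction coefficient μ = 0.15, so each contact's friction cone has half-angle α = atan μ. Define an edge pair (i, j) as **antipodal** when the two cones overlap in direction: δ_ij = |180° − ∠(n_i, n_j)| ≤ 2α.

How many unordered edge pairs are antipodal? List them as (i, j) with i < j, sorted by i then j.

α = atan 0.15 = 8.53°;  2α = 17.06°
n_0 = (-0.9496, +0.3133)
n_1 = (-0.9236, -0.3833)
n_2 = (-0.5662, -0.8243)
n_3 = (+0.1168, -0.9932)
n_4 = (+0.9470, +0.3212)
n_5 = (-0.4666, +0.8845)
  (0,1): δ = 139.20°  ·
  (0,2): δ = 106.22°  ·
  (0,3): δ = 65.03°  ·
  (0,4): δ = 37.00°  ·
  (0,5): δ = 136.07°  ·
  (1,2): δ = 147.02°  ·
  (1,3): δ = 105.83°  ·
  (1,4): δ = 3.80°  ✓
  (1,5): δ = 95.28°  ·
  (2,3): δ = 138.81°  ·
  (2,4): δ = 36.78°  ·
  (2,5): δ = 62.30°  ·
  (3,4): δ = 77.97°  ·
  (3,5): δ = 21.10°  ·
  (4,5): δ = 80.92°  ·
antipodal pairs: 1

count = 1; pairs: (1,4)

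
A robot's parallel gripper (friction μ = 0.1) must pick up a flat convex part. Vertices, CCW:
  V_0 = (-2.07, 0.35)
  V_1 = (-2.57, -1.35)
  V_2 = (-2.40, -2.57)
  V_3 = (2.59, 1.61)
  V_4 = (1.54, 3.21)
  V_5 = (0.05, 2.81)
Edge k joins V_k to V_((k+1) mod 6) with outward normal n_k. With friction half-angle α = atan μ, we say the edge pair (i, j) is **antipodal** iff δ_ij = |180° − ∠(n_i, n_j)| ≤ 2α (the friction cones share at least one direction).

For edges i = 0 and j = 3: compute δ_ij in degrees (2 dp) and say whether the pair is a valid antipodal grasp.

α = atan 0.1 = 5.71°;  2α = 11.42°
edge 0: e_0 = (-0.50, -1.70);  n_0 = (-0.9594, +0.2822)
edge 3: e_3 = (-1.05, +1.60);  n_3 = (+0.8360, +0.5487)
∠(n_0, n_3) = 130.34°
δ = |180° − 130.34°| = 49.66°
49.66° > 2α = 11.42°  →  invalid

δ = 49.66°, invalid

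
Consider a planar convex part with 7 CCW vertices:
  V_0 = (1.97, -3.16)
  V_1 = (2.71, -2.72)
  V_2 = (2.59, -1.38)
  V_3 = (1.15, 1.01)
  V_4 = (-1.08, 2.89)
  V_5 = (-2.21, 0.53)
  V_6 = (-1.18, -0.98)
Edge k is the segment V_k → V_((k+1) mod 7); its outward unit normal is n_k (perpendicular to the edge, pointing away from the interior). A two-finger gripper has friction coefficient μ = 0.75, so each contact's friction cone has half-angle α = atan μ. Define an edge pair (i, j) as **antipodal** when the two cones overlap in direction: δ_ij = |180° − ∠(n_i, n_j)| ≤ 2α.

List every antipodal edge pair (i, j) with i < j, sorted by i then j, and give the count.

count = 10; pairs: (0,3), (0,4), (1,4), (1,5), (1,6), (2,4), (2,5), (2,6), (3,5), (3,6)

α = atan 0.75 = 36.87°;  2α = 73.74°
n_0 = (+0.5111, -0.8595)
n_1 = (+0.9960, +0.0892)
n_2 = (+0.8565, +0.5161)
n_3 = (+0.6446, +0.7646)
n_4 = (-0.9019, +0.4319)
n_5 = (-0.8261, -0.5635)
n_6 = (-0.5691, -0.8223)
  (0,1): δ = 115.62°  ·
  (0,2): δ = 89.67°  ·
  (0,3): δ = 70.87°  ✓
  (0,4): δ = 33.68°  ✓
  (0,5): δ = 93.56°  ·
  (0,6): δ = 114.58°  ·
  (1,2): δ = 154.05°  ·
  (1,3): δ = 135.25°  ·
  (1,4): δ = 30.70°  ✓
  (1,5): δ = 29.18°  ✓
  (1,6): δ = 50.20°  ✓
  (2,3): δ = 161.20°  ·
  (2,4): δ = 56.66°  ✓
  (2,5): δ = 3.23°  ✓
  (2,6): δ = 24.24°  ✓
  (3,4): δ = 75.45°  ·
  (3,5): δ = 15.57°  ✓
  (3,6): δ = 5.45°  ✓
  (4,5): δ = 120.12°  ·
  (4,6): δ = 99.10°  ·
  (5,6): δ = 158.98°  ·
antipodal pairs: 10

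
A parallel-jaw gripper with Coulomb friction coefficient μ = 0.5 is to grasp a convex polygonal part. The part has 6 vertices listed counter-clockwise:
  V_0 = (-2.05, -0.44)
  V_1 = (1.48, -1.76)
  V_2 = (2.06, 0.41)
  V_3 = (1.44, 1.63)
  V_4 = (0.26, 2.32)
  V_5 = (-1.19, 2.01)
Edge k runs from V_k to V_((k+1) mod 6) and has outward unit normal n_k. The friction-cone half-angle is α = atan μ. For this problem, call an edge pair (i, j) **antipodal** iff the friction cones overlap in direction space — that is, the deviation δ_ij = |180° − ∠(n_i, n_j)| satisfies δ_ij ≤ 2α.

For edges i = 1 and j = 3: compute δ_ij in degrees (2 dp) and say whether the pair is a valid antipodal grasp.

δ = 105.35°, invalid

α = atan 0.5 = 26.57°;  2α = 53.13°
edge 1: e_1 = (+0.58, +2.17);  n_1 = (+0.9661, -0.2582)
edge 3: e_3 = (-1.18, +0.69);  n_3 = (+0.5048, +0.8632)
∠(n_1, n_3) = 74.65°
δ = |180° − 74.65°| = 105.35°
105.35° > 2α = 53.13°  →  invalid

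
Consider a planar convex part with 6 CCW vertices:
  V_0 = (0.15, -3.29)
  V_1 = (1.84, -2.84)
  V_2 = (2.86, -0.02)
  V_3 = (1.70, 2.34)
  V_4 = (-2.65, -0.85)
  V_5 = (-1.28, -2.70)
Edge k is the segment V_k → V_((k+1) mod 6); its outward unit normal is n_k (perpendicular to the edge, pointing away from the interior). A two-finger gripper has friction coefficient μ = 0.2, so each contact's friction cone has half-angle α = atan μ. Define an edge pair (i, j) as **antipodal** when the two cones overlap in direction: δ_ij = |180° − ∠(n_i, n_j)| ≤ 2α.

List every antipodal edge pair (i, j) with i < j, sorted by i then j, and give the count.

count = 2; pairs: (0,3), (2,4)

α = atan 0.2 = 11.31°;  2α = 22.62°
n_0 = (+0.2573, -0.9663)
n_1 = (+0.9404, -0.3401)
n_2 = (+0.8974, +0.4411)
n_3 = (-0.5914, +0.8064)
n_4 = (-0.8036, -0.5951)
n_5 = (-0.3814, -0.9244)
  (0,1): δ = 124.80°  ·
  (0,2): δ = 78.74°  ·
  (0,3): δ = 21.34°  ✓
  (0,4): δ = 111.61°  ·
  (0,5): δ = 142.67°  ·
  (1,2): δ = 133.94°  ·
  (1,3): δ = 33.86°  ·
  (1,4): δ = 56.41°  ·
  (1,5): δ = 87.46°  ·
  (2,3): δ = 79.92°  ·
  (2,4): δ = 10.35°  ✓
  (2,5): δ = 41.40°  ·
  (3,4): δ = 89.73°  ·
  (3,5): δ = 58.67°  ·
  (4,5): δ = 148.94°  ·
antipodal pairs: 2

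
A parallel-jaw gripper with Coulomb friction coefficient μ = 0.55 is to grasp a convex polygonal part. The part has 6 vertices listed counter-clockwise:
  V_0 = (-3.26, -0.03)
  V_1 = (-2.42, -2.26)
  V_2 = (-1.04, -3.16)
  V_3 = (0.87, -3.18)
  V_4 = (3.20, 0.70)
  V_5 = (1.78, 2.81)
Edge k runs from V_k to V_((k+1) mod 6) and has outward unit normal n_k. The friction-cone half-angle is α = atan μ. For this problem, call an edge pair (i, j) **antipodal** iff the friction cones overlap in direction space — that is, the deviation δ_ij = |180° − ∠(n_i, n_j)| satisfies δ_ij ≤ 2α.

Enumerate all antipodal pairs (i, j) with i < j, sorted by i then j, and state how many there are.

α = atan 0.55 = 28.81°;  2α = 57.62°
n_0 = (-0.9358, -0.3525)
n_1 = (-0.5463, -0.8376)
n_2 = (-0.0105, -0.9999)
n_3 = (+0.8573, -0.5148)
n_4 = (+0.8296, +0.5583)
n_5 = (-0.4909, +0.8712)
  (0,1): δ = 143.75°  ·
  (0,2): δ = 111.24°  ·
  (0,3): δ = 51.63°  ✓
  (0,4): δ = 13.30°  ✓
  (0,5): δ = 98.76°  ·
  (1,2): δ = 147.49°  ·
  (1,3): δ = 87.87°  ·
  (1,4): δ = 22.95°  ✓
  (1,5): δ = 62.51°  ·
  (2,3): δ = 120.39°  ·
  (2,4): δ = 55.46°  ✓
  (2,5): δ = 30.00°  ✓
  (3,4): δ = 115.07°  ·
  (3,5): δ = 29.61°  ✓
  (4,5): δ = 94.54°  ·
antipodal pairs: 6

count = 6; pairs: (0,3), (0,4), (1,4), (2,4), (2,5), (3,5)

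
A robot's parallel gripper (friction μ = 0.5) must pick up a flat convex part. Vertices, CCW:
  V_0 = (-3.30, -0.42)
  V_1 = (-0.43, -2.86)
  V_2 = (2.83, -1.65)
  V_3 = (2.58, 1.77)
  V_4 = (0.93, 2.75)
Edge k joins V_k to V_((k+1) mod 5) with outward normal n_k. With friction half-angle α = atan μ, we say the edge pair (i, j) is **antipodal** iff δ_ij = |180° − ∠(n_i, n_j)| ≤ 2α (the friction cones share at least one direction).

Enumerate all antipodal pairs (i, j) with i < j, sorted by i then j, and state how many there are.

α = atan 0.5 = 26.57°;  2α = 53.13°
n_0 = (-0.6477, -0.7619)
n_1 = (+0.3480, -0.9375)
n_2 = (+0.9973, +0.0729)
n_3 = (+0.5107, +0.8598)
n_4 = (-0.5997, +0.8002)
  (0,1): δ = 119.27°  ·
  (0,2): δ = 45.45°  ✓
  (0,3): δ = 9.66°  ✓
  (0,4): δ = 77.22°  ·
  (1,2): δ = 106.18°  ·
  (1,3): δ = 51.07°  ✓
  (1,4): δ = 16.49°  ✓
  (2,3): δ = 124.89°  ·
  (2,4): δ = 57.33°  ·
  (3,4): δ = 112.44°  ·
antipodal pairs: 4

count = 4; pairs: (0,2), (0,3), (1,3), (1,4)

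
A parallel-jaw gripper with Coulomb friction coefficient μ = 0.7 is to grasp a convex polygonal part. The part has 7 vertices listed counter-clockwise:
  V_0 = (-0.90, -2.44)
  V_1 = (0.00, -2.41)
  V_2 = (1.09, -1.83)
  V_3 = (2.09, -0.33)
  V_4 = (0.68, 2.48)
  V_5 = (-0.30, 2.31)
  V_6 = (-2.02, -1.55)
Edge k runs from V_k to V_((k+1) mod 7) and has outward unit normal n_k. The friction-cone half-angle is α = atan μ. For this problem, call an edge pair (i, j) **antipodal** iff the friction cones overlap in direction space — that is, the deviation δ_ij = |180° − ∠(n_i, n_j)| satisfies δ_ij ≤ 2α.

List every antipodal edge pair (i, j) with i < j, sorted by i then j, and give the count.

α = atan 0.7 = 34.99°;  2α = 69.98°
n_0 = (+0.0333, -0.9994)
n_1 = (+0.4697, -0.8828)
n_2 = (+0.8321, -0.5547)
n_3 = (+0.8938, +0.4485)
n_4 = (-0.1709, +0.9853)
n_5 = (-0.9134, +0.4070)
n_6 = (-0.6221, -0.7829)
  (0,1): δ = 153.89°  ·
  (0,2): δ = 125.60°  ·
  (0,3): δ = 65.26°  ✓
  (0,4): δ = 7.93°  ✓
  (0,5): δ = 64.07°  ✓
  (0,6): δ = 139.62°  ·
  (1,2): δ = 151.71°  ·
  (1,3): δ = 91.37°  ·
  (1,4): δ = 18.18°  ✓
  (1,5): δ = 37.96°  ✓
  (1,6): δ = 113.51°  ·
  (2,3): δ = 119.66°  ·
  (2,4): δ = 46.47°  ✓
  (2,5): δ = 9.67°  ✓
  (2,6): δ = 85.22°  ·
  (3,4): δ = 106.81°  ·
  (3,5): δ = 50.66°  ✓
  (3,6): δ = 24.88°  ✓
  (4,5): δ = 123.86°  ·
  (4,6): δ = 48.31°  ✓
  (5,6): δ = 104.45°  ·
antipodal pairs: 10

count = 10; pairs: (0,3), (0,4), (0,5), (1,4), (1,5), (2,4), (2,5), (3,5), (3,6), (4,6)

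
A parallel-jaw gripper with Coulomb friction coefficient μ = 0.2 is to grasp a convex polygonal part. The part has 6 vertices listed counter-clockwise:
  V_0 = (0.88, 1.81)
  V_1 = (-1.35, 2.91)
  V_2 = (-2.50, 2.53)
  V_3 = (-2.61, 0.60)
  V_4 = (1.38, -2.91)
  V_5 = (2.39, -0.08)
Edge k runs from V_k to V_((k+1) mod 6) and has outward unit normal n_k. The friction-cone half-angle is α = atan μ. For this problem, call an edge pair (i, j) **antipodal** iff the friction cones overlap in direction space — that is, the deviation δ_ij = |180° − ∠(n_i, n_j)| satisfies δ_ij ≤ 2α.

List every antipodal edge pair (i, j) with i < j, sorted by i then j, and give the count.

count = 3; pairs: (0,3), (2,4), (3,5)

α = atan 0.2 = 11.31°;  2α = 22.62°
n_0 = (+0.4424, +0.8968)
n_1 = (-0.3137, +0.9495)
n_2 = (-0.9984, +0.0569)
n_3 = (-0.6605, -0.7508)
n_4 = (+0.9418, -0.3361)
n_5 = (+0.7813, +0.6242)
  (0,1): δ = 135.46°  ·
  (0,2): δ = 67.01°  ·
  (0,3): δ = 15.08°  ✓
  (0,4): δ = 96.61°  ·
  (0,5): δ = 154.88°  ·
  (1,2): δ = 111.55°  ·
  (1,3): δ = 59.62°  ·
  (1,4): δ = 52.07°  ·
  (1,5): δ = 110.34°  ·
  (2,3): δ = 128.08°  ·
  (2,4): δ = 16.38°  ✓
  (2,5): δ = 41.88°  ·
  (3,4): δ = 68.30°  ·
  (3,5): δ = 10.04°  ✓
  (4,5): δ = 121.74°  ·
antipodal pairs: 3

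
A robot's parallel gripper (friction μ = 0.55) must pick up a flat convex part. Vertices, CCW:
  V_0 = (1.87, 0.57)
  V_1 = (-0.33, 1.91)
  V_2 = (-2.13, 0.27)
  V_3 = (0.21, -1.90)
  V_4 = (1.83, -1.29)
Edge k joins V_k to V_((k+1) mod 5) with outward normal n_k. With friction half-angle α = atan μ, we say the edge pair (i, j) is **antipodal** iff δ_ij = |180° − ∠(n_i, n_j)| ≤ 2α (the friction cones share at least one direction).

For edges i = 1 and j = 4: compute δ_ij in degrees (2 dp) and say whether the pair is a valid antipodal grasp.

δ = 46.43°, valid

α = atan 0.55 = 28.81°;  2α = 57.62°
edge 1: e_1 = (-1.80, -1.64);  n_1 = (-0.6735, +0.7392)
edge 4: e_4 = (+0.04, +1.86);  n_4 = (+0.9998, -0.0215)
∠(n_1, n_4) = 133.57°
δ = |180° − 133.57°| = 46.43°
46.43° ≤ 2α = 57.62°  →  valid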